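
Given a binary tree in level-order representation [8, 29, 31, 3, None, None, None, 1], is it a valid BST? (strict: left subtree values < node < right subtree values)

Level-order array: [8, 29, 31, 3, None, None, None, 1]
Validate using subtree bounds (lo, hi): at each node, require lo < value < hi,
then recurse left with hi=value and right with lo=value.
Preorder trace (stopping at first violation):
  at node 8 with bounds (-inf, +inf): OK
  at node 29 with bounds (-inf, 8): VIOLATION
Node 29 violates its bound: not (-inf < 29 < 8).
Result: Not a valid BST


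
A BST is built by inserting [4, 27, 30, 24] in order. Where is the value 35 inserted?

Starting tree (level order): [4, None, 27, 24, 30]
Insertion path: 4 -> 27 -> 30
Result: insert 35 as right child of 30
Final tree (level order): [4, None, 27, 24, 30, None, None, None, 35]


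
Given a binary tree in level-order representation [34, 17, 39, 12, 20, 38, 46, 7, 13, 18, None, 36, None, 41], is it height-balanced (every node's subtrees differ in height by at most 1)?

Tree (level-order array): [34, 17, 39, 12, 20, 38, 46, 7, 13, 18, None, 36, None, 41]
Definition: a tree is height-balanced if, at every node, |h(left) - h(right)| <= 1 (empty subtree has height -1).
Bottom-up per-node check:
  node 7: h_left=-1, h_right=-1, diff=0 [OK], height=0
  node 13: h_left=-1, h_right=-1, diff=0 [OK], height=0
  node 12: h_left=0, h_right=0, diff=0 [OK], height=1
  node 18: h_left=-1, h_right=-1, diff=0 [OK], height=0
  node 20: h_left=0, h_right=-1, diff=1 [OK], height=1
  node 17: h_left=1, h_right=1, diff=0 [OK], height=2
  node 36: h_left=-1, h_right=-1, diff=0 [OK], height=0
  node 38: h_left=0, h_right=-1, diff=1 [OK], height=1
  node 41: h_left=-1, h_right=-1, diff=0 [OK], height=0
  node 46: h_left=0, h_right=-1, diff=1 [OK], height=1
  node 39: h_left=1, h_right=1, diff=0 [OK], height=2
  node 34: h_left=2, h_right=2, diff=0 [OK], height=3
All nodes satisfy the balance condition.
Result: Balanced


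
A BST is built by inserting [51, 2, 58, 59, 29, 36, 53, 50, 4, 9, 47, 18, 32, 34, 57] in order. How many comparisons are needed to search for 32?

Search path for 32: 51 -> 2 -> 29 -> 36 -> 32
Found: True
Comparisons: 5


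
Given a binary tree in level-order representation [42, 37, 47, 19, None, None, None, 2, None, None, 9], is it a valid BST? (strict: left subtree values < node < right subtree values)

Level-order array: [42, 37, 47, 19, None, None, None, 2, None, None, 9]
Validate using subtree bounds (lo, hi): at each node, require lo < value < hi,
then recurse left with hi=value and right with lo=value.
Preorder trace (stopping at first violation):
  at node 42 with bounds (-inf, +inf): OK
  at node 37 with bounds (-inf, 42): OK
  at node 19 with bounds (-inf, 37): OK
  at node 2 with bounds (-inf, 19): OK
  at node 9 with bounds (2, 19): OK
  at node 47 with bounds (42, +inf): OK
No violation found at any node.
Result: Valid BST


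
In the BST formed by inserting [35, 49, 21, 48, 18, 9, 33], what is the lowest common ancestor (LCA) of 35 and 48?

Tree insertion order: [35, 49, 21, 48, 18, 9, 33]
Tree (level-order array): [35, 21, 49, 18, 33, 48, None, 9]
In a BST, the LCA of p=35, q=48 is the first node v on the
root-to-leaf path with p <= v <= q (go left if both < v, right if both > v).
Walk from root:
  at 35: 35 <= 35 <= 48, this is the LCA
LCA = 35


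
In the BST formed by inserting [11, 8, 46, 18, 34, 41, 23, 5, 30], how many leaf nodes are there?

Tree built from: [11, 8, 46, 18, 34, 41, 23, 5, 30]
Tree (level-order array): [11, 8, 46, 5, None, 18, None, None, None, None, 34, 23, 41, None, 30]
Rule: A leaf has 0 children.
Per-node child counts:
  node 11: 2 child(ren)
  node 8: 1 child(ren)
  node 5: 0 child(ren)
  node 46: 1 child(ren)
  node 18: 1 child(ren)
  node 34: 2 child(ren)
  node 23: 1 child(ren)
  node 30: 0 child(ren)
  node 41: 0 child(ren)
Matching nodes: [5, 30, 41]
Count of leaf nodes: 3


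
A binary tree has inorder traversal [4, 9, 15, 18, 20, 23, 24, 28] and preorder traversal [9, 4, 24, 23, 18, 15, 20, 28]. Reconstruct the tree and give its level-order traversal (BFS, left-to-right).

Inorder:  [4, 9, 15, 18, 20, 23, 24, 28]
Preorder: [9, 4, 24, 23, 18, 15, 20, 28]
Algorithm: preorder visits root first, so consume preorder in order;
for each root, split the current inorder slice at that value into
left-subtree inorder and right-subtree inorder, then recurse.
Recursive splits:
  root=9; inorder splits into left=[4], right=[15, 18, 20, 23, 24, 28]
  root=4; inorder splits into left=[], right=[]
  root=24; inorder splits into left=[15, 18, 20, 23], right=[28]
  root=23; inorder splits into left=[15, 18, 20], right=[]
  root=18; inorder splits into left=[15], right=[20]
  root=15; inorder splits into left=[], right=[]
  root=20; inorder splits into left=[], right=[]
  root=28; inorder splits into left=[], right=[]
Reconstructed level-order: [9, 4, 24, 23, 28, 18, 15, 20]


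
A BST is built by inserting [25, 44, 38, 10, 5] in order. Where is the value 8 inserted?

Starting tree (level order): [25, 10, 44, 5, None, 38]
Insertion path: 25 -> 10 -> 5
Result: insert 8 as right child of 5
Final tree (level order): [25, 10, 44, 5, None, 38, None, None, 8]


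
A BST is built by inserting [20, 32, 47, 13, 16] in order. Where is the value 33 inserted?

Starting tree (level order): [20, 13, 32, None, 16, None, 47]
Insertion path: 20 -> 32 -> 47
Result: insert 33 as left child of 47
Final tree (level order): [20, 13, 32, None, 16, None, 47, None, None, 33]


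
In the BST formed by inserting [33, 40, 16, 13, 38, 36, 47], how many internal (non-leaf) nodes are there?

Tree built from: [33, 40, 16, 13, 38, 36, 47]
Tree (level-order array): [33, 16, 40, 13, None, 38, 47, None, None, 36]
Rule: An internal node has at least one child.
Per-node child counts:
  node 33: 2 child(ren)
  node 16: 1 child(ren)
  node 13: 0 child(ren)
  node 40: 2 child(ren)
  node 38: 1 child(ren)
  node 36: 0 child(ren)
  node 47: 0 child(ren)
Matching nodes: [33, 16, 40, 38]
Count of internal (non-leaf) nodes: 4


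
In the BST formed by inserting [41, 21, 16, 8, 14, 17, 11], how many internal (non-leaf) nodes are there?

Tree built from: [41, 21, 16, 8, 14, 17, 11]
Tree (level-order array): [41, 21, None, 16, None, 8, 17, None, 14, None, None, 11]
Rule: An internal node has at least one child.
Per-node child counts:
  node 41: 1 child(ren)
  node 21: 1 child(ren)
  node 16: 2 child(ren)
  node 8: 1 child(ren)
  node 14: 1 child(ren)
  node 11: 0 child(ren)
  node 17: 0 child(ren)
Matching nodes: [41, 21, 16, 8, 14]
Count of internal (non-leaf) nodes: 5


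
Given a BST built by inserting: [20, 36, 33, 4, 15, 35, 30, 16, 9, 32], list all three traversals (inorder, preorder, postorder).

Tree insertion order: [20, 36, 33, 4, 15, 35, 30, 16, 9, 32]
Tree (level-order array): [20, 4, 36, None, 15, 33, None, 9, 16, 30, 35, None, None, None, None, None, 32]
Inorder (L, root, R): [4, 9, 15, 16, 20, 30, 32, 33, 35, 36]
Preorder (root, L, R): [20, 4, 15, 9, 16, 36, 33, 30, 32, 35]
Postorder (L, R, root): [9, 16, 15, 4, 32, 30, 35, 33, 36, 20]


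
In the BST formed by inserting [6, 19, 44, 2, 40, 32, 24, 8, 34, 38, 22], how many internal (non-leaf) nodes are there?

Tree built from: [6, 19, 44, 2, 40, 32, 24, 8, 34, 38, 22]
Tree (level-order array): [6, 2, 19, None, None, 8, 44, None, None, 40, None, 32, None, 24, 34, 22, None, None, 38]
Rule: An internal node has at least one child.
Per-node child counts:
  node 6: 2 child(ren)
  node 2: 0 child(ren)
  node 19: 2 child(ren)
  node 8: 0 child(ren)
  node 44: 1 child(ren)
  node 40: 1 child(ren)
  node 32: 2 child(ren)
  node 24: 1 child(ren)
  node 22: 0 child(ren)
  node 34: 1 child(ren)
  node 38: 0 child(ren)
Matching nodes: [6, 19, 44, 40, 32, 24, 34]
Count of internal (non-leaf) nodes: 7


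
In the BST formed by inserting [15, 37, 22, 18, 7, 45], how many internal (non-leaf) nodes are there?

Tree built from: [15, 37, 22, 18, 7, 45]
Tree (level-order array): [15, 7, 37, None, None, 22, 45, 18]
Rule: An internal node has at least one child.
Per-node child counts:
  node 15: 2 child(ren)
  node 7: 0 child(ren)
  node 37: 2 child(ren)
  node 22: 1 child(ren)
  node 18: 0 child(ren)
  node 45: 0 child(ren)
Matching nodes: [15, 37, 22]
Count of internal (non-leaf) nodes: 3


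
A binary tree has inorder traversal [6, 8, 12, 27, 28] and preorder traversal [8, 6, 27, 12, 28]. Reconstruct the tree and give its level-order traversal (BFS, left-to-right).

Inorder:  [6, 8, 12, 27, 28]
Preorder: [8, 6, 27, 12, 28]
Algorithm: preorder visits root first, so consume preorder in order;
for each root, split the current inorder slice at that value into
left-subtree inorder and right-subtree inorder, then recurse.
Recursive splits:
  root=8; inorder splits into left=[6], right=[12, 27, 28]
  root=6; inorder splits into left=[], right=[]
  root=27; inorder splits into left=[12], right=[28]
  root=12; inorder splits into left=[], right=[]
  root=28; inorder splits into left=[], right=[]
Reconstructed level-order: [8, 6, 27, 12, 28]


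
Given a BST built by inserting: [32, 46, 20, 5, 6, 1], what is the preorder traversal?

Tree insertion order: [32, 46, 20, 5, 6, 1]
Tree (level-order array): [32, 20, 46, 5, None, None, None, 1, 6]
Preorder traversal: [32, 20, 5, 1, 6, 46]


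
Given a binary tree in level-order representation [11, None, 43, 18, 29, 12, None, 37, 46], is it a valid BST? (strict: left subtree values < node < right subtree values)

Level-order array: [11, None, 43, 18, 29, 12, None, 37, 46]
Validate using subtree bounds (lo, hi): at each node, require lo < value < hi,
then recurse left with hi=value and right with lo=value.
Preorder trace (stopping at first violation):
  at node 11 with bounds (-inf, +inf): OK
  at node 43 with bounds (11, +inf): OK
  at node 18 with bounds (11, 43): OK
  at node 12 with bounds (11, 18): OK
  at node 29 with bounds (43, +inf): VIOLATION
Node 29 violates its bound: not (43 < 29 < +inf).
Result: Not a valid BST


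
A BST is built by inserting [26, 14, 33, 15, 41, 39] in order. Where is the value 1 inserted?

Starting tree (level order): [26, 14, 33, None, 15, None, 41, None, None, 39]
Insertion path: 26 -> 14
Result: insert 1 as left child of 14
Final tree (level order): [26, 14, 33, 1, 15, None, 41, None, None, None, None, 39]


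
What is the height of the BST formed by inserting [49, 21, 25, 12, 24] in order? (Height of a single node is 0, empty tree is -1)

Insertion order: [49, 21, 25, 12, 24]
Tree (level-order array): [49, 21, None, 12, 25, None, None, 24]
Compute height bottom-up (empty subtree = -1):
  height(12) = 1 + max(-1, -1) = 0
  height(24) = 1 + max(-1, -1) = 0
  height(25) = 1 + max(0, -1) = 1
  height(21) = 1 + max(0, 1) = 2
  height(49) = 1 + max(2, -1) = 3
Height = 3


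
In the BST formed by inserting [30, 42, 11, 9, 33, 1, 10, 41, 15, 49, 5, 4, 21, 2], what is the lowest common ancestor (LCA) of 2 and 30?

Tree insertion order: [30, 42, 11, 9, 33, 1, 10, 41, 15, 49, 5, 4, 21, 2]
Tree (level-order array): [30, 11, 42, 9, 15, 33, 49, 1, 10, None, 21, None, 41, None, None, None, 5, None, None, None, None, None, None, 4, None, 2]
In a BST, the LCA of p=2, q=30 is the first node v on the
root-to-leaf path with p <= v <= q (go left if both < v, right if both > v).
Walk from root:
  at 30: 2 <= 30 <= 30, this is the LCA
LCA = 30


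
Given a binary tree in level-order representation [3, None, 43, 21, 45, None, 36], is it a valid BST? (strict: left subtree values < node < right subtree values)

Level-order array: [3, None, 43, 21, 45, None, 36]
Validate using subtree bounds (lo, hi): at each node, require lo < value < hi,
then recurse left with hi=value and right with lo=value.
Preorder trace (stopping at first violation):
  at node 3 with bounds (-inf, +inf): OK
  at node 43 with bounds (3, +inf): OK
  at node 21 with bounds (3, 43): OK
  at node 36 with bounds (21, 43): OK
  at node 45 with bounds (43, +inf): OK
No violation found at any node.
Result: Valid BST


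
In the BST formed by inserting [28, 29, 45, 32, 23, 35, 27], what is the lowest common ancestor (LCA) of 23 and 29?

Tree insertion order: [28, 29, 45, 32, 23, 35, 27]
Tree (level-order array): [28, 23, 29, None, 27, None, 45, None, None, 32, None, None, 35]
In a BST, the LCA of p=23, q=29 is the first node v on the
root-to-leaf path with p <= v <= q (go left if both < v, right if both > v).
Walk from root:
  at 28: 23 <= 28 <= 29, this is the LCA
LCA = 28


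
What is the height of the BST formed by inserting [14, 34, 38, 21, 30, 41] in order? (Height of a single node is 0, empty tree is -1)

Insertion order: [14, 34, 38, 21, 30, 41]
Tree (level-order array): [14, None, 34, 21, 38, None, 30, None, 41]
Compute height bottom-up (empty subtree = -1):
  height(30) = 1 + max(-1, -1) = 0
  height(21) = 1 + max(-1, 0) = 1
  height(41) = 1 + max(-1, -1) = 0
  height(38) = 1 + max(-1, 0) = 1
  height(34) = 1 + max(1, 1) = 2
  height(14) = 1 + max(-1, 2) = 3
Height = 3


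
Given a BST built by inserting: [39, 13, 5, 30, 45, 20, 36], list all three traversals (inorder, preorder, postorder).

Tree insertion order: [39, 13, 5, 30, 45, 20, 36]
Tree (level-order array): [39, 13, 45, 5, 30, None, None, None, None, 20, 36]
Inorder (L, root, R): [5, 13, 20, 30, 36, 39, 45]
Preorder (root, L, R): [39, 13, 5, 30, 20, 36, 45]
Postorder (L, R, root): [5, 20, 36, 30, 13, 45, 39]


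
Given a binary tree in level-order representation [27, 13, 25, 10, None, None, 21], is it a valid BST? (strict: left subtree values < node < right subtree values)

Level-order array: [27, 13, 25, 10, None, None, 21]
Validate using subtree bounds (lo, hi): at each node, require lo < value < hi,
then recurse left with hi=value and right with lo=value.
Preorder trace (stopping at first violation):
  at node 27 with bounds (-inf, +inf): OK
  at node 13 with bounds (-inf, 27): OK
  at node 10 with bounds (-inf, 13): OK
  at node 25 with bounds (27, +inf): VIOLATION
Node 25 violates its bound: not (27 < 25 < +inf).
Result: Not a valid BST


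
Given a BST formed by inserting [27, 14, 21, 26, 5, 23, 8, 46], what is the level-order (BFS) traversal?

Tree insertion order: [27, 14, 21, 26, 5, 23, 8, 46]
Tree (level-order array): [27, 14, 46, 5, 21, None, None, None, 8, None, 26, None, None, 23]
BFS from the root, enqueuing left then right child of each popped node:
  queue [27] -> pop 27, enqueue [14, 46], visited so far: [27]
  queue [14, 46] -> pop 14, enqueue [5, 21], visited so far: [27, 14]
  queue [46, 5, 21] -> pop 46, enqueue [none], visited so far: [27, 14, 46]
  queue [5, 21] -> pop 5, enqueue [8], visited so far: [27, 14, 46, 5]
  queue [21, 8] -> pop 21, enqueue [26], visited so far: [27, 14, 46, 5, 21]
  queue [8, 26] -> pop 8, enqueue [none], visited so far: [27, 14, 46, 5, 21, 8]
  queue [26] -> pop 26, enqueue [23], visited so far: [27, 14, 46, 5, 21, 8, 26]
  queue [23] -> pop 23, enqueue [none], visited so far: [27, 14, 46, 5, 21, 8, 26, 23]
Result: [27, 14, 46, 5, 21, 8, 26, 23]


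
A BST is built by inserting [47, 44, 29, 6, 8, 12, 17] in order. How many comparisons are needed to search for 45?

Search path for 45: 47 -> 44
Found: False
Comparisons: 2


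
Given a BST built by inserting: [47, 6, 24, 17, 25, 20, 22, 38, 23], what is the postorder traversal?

Tree insertion order: [47, 6, 24, 17, 25, 20, 22, 38, 23]
Tree (level-order array): [47, 6, None, None, 24, 17, 25, None, 20, None, 38, None, 22, None, None, None, 23]
Postorder traversal: [23, 22, 20, 17, 38, 25, 24, 6, 47]


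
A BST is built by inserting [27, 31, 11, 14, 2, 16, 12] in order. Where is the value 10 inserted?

Starting tree (level order): [27, 11, 31, 2, 14, None, None, None, None, 12, 16]
Insertion path: 27 -> 11 -> 2
Result: insert 10 as right child of 2
Final tree (level order): [27, 11, 31, 2, 14, None, None, None, 10, 12, 16]


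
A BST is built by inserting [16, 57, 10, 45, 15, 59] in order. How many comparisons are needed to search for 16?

Search path for 16: 16
Found: True
Comparisons: 1


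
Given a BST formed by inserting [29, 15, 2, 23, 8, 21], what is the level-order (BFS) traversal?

Tree insertion order: [29, 15, 2, 23, 8, 21]
Tree (level-order array): [29, 15, None, 2, 23, None, 8, 21]
BFS from the root, enqueuing left then right child of each popped node:
  queue [29] -> pop 29, enqueue [15], visited so far: [29]
  queue [15] -> pop 15, enqueue [2, 23], visited so far: [29, 15]
  queue [2, 23] -> pop 2, enqueue [8], visited so far: [29, 15, 2]
  queue [23, 8] -> pop 23, enqueue [21], visited so far: [29, 15, 2, 23]
  queue [8, 21] -> pop 8, enqueue [none], visited so far: [29, 15, 2, 23, 8]
  queue [21] -> pop 21, enqueue [none], visited so far: [29, 15, 2, 23, 8, 21]
Result: [29, 15, 2, 23, 8, 21]


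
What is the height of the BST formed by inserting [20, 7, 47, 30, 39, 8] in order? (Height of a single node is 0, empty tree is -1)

Insertion order: [20, 7, 47, 30, 39, 8]
Tree (level-order array): [20, 7, 47, None, 8, 30, None, None, None, None, 39]
Compute height bottom-up (empty subtree = -1):
  height(8) = 1 + max(-1, -1) = 0
  height(7) = 1 + max(-1, 0) = 1
  height(39) = 1 + max(-1, -1) = 0
  height(30) = 1 + max(-1, 0) = 1
  height(47) = 1 + max(1, -1) = 2
  height(20) = 1 + max(1, 2) = 3
Height = 3


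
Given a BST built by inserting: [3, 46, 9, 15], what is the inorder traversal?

Tree insertion order: [3, 46, 9, 15]
Tree (level-order array): [3, None, 46, 9, None, None, 15]
Inorder traversal: [3, 9, 15, 46]


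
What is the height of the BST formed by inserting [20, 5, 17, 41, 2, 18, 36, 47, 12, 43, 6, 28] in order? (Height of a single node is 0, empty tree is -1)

Insertion order: [20, 5, 17, 41, 2, 18, 36, 47, 12, 43, 6, 28]
Tree (level-order array): [20, 5, 41, 2, 17, 36, 47, None, None, 12, 18, 28, None, 43, None, 6]
Compute height bottom-up (empty subtree = -1):
  height(2) = 1 + max(-1, -1) = 0
  height(6) = 1 + max(-1, -1) = 0
  height(12) = 1 + max(0, -1) = 1
  height(18) = 1 + max(-1, -1) = 0
  height(17) = 1 + max(1, 0) = 2
  height(5) = 1 + max(0, 2) = 3
  height(28) = 1 + max(-1, -1) = 0
  height(36) = 1 + max(0, -1) = 1
  height(43) = 1 + max(-1, -1) = 0
  height(47) = 1 + max(0, -1) = 1
  height(41) = 1 + max(1, 1) = 2
  height(20) = 1 + max(3, 2) = 4
Height = 4


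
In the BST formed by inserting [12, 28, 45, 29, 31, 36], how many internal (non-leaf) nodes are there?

Tree built from: [12, 28, 45, 29, 31, 36]
Tree (level-order array): [12, None, 28, None, 45, 29, None, None, 31, None, 36]
Rule: An internal node has at least one child.
Per-node child counts:
  node 12: 1 child(ren)
  node 28: 1 child(ren)
  node 45: 1 child(ren)
  node 29: 1 child(ren)
  node 31: 1 child(ren)
  node 36: 0 child(ren)
Matching nodes: [12, 28, 45, 29, 31]
Count of internal (non-leaf) nodes: 5


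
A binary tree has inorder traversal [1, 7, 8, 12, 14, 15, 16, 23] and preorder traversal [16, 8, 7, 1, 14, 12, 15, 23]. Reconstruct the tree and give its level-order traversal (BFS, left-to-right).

Inorder:  [1, 7, 8, 12, 14, 15, 16, 23]
Preorder: [16, 8, 7, 1, 14, 12, 15, 23]
Algorithm: preorder visits root first, so consume preorder in order;
for each root, split the current inorder slice at that value into
left-subtree inorder and right-subtree inorder, then recurse.
Recursive splits:
  root=16; inorder splits into left=[1, 7, 8, 12, 14, 15], right=[23]
  root=8; inorder splits into left=[1, 7], right=[12, 14, 15]
  root=7; inorder splits into left=[1], right=[]
  root=1; inorder splits into left=[], right=[]
  root=14; inorder splits into left=[12], right=[15]
  root=12; inorder splits into left=[], right=[]
  root=15; inorder splits into left=[], right=[]
  root=23; inorder splits into left=[], right=[]
Reconstructed level-order: [16, 8, 23, 7, 14, 1, 12, 15]


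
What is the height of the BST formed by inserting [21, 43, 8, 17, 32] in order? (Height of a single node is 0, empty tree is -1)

Insertion order: [21, 43, 8, 17, 32]
Tree (level-order array): [21, 8, 43, None, 17, 32]
Compute height bottom-up (empty subtree = -1):
  height(17) = 1 + max(-1, -1) = 0
  height(8) = 1 + max(-1, 0) = 1
  height(32) = 1 + max(-1, -1) = 0
  height(43) = 1 + max(0, -1) = 1
  height(21) = 1 + max(1, 1) = 2
Height = 2


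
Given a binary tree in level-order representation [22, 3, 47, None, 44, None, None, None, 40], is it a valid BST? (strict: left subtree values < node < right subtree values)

Level-order array: [22, 3, 47, None, 44, None, None, None, 40]
Validate using subtree bounds (lo, hi): at each node, require lo < value < hi,
then recurse left with hi=value and right with lo=value.
Preorder trace (stopping at first violation):
  at node 22 with bounds (-inf, +inf): OK
  at node 3 with bounds (-inf, 22): OK
  at node 44 with bounds (3, 22): VIOLATION
Node 44 violates its bound: not (3 < 44 < 22).
Result: Not a valid BST


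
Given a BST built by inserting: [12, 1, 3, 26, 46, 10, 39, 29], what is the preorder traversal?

Tree insertion order: [12, 1, 3, 26, 46, 10, 39, 29]
Tree (level-order array): [12, 1, 26, None, 3, None, 46, None, 10, 39, None, None, None, 29]
Preorder traversal: [12, 1, 3, 10, 26, 46, 39, 29]


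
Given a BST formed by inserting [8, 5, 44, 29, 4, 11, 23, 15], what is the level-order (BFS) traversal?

Tree insertion order: [8, 5, 44, 29, 4, 11, 23, 15]
Tree (level-order array): [8, 5, 44, 4, None, 29, None, None, None, 11, None, None, 23, 15]
BFS from the root, enqueuing left then right child of each popped node:
  queue [8] -> pop 8, enqueue [5, 44], visited so far: [8]
  queue [5, 44] -> pop 5, enqueue [4], visited so far: [8, 5]
  queue [44, 4] -> pop 44, enqueue [29], visited so far: [8, 5, 44]
  queue [4, 29] -> pop 4, enqueue [none], visited so far: [8, 5, 44, 4]
  queue [29] -> pop 29, enqueue [11], visited so far: [8, 5, 44, 4, 29]
  queue [11] -> pop 11, enqueue [23], visited so far: [8, 5, 44, 4, 29, 11]
  queue [23] -> pop 23, enqueue [15], visited so far: [8, 5, 44, 4, 29, 11, 23]
  queue [15] -> pop 15, enqueue [none], visited so far: [8, 5, 44, 4, 29, 11, 23, 15]
Result: [8, 5, 44, 4, 29, 11, 23, 15]


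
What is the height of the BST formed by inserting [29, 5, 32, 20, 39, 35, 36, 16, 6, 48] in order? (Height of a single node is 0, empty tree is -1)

Insertion order: [29, 5, 32, 20, 39, 35, 36, 16, 6, 48]
Tree (level-order array): [29, 5, 32, None, 20, None, 39, 16, None, 35, 48, 6, None, None, 36]
Compute height bottom-up (empty subtree = -1):
  height(6) = 1 + max(-1, -1) = 0
  height(16) = 1 + max(0, -1) = 1
  height(20) = 1 + max(1, -1) = 2
  height(5) = 1 + max(-1, 2) = 3
  height(36) = 1 + max(-1, -1) = 0
  height(35) = 1 + max(-1, 0) = 1
  height(48) = 1 + max(-1, -1) = 0
  height(39) = 1 + max(1, 0) = 2
  height(32) = 1 + max(-1, 2) = 3
  height(29) = 1 + max(3, 3) = 4
Height = 4


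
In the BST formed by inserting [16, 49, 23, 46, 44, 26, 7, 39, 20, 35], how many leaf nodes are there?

Tree built from: [16, 49, 23, 46, 44, 26, 7, 39, 20, 35]
Tree (level-order array): [16, 7, 49, None, None, 23, None, 20, 46, None, None, 44, None, 26, None, None, 39, 35]
Rule: A leaf has 0 children.
Per-node child counts:
  node 16: 2 child(ren)
  node 7: 0 child(ren)
  node 49: 1 child(ren)
  node 23: 2 child(ren)
  node 20: 0 child(ren)
  node 46: 1 child(ren)
  node 44: 1 child(ren)
  node 26: 1 child(ren)
  node 39: 1 child(ren)
  node 35: 0 child(ren)
Matching nodes: [7, 20, 35]
Count of leaf nodes: 3


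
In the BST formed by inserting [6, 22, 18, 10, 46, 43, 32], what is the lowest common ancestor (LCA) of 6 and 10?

Tree insertion order: [6, 22, 18, 10, 46, 43, 32]
Tree (level-order array): [6, None, 22, 18, 46, 10, None, 43, None, None, None, 32]
In a BST, the LCA of p=6, q=10 is the first node v on the
root-to-leaf path with p <= v <= q (go left if both < v, right if both > v).
Walk from root:
  at 6: 6 <= 6 <= 10, this is the LCA
LCA = 6


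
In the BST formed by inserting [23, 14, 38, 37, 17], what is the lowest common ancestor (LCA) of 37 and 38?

Tree insertion order: [23, 14, 38, 37, 17]
Tree (level-order array): [23, 14, 38, None, 17, 37]
In a BST, the LCA of p=37, q=38 is the first node v on the
root-to-leaf path with p <= v <= q (go left if both < v, right if both > v).
Walk from root:
  at 23: both 37 and 38 > 23, go right
  at 38: 37 <= 38 <= 38, this is the LCA
LCA = 38


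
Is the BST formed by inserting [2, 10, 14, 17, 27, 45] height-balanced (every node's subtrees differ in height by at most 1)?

Tree (level-order array): [2, None, 10, None, 14, None, 17, None, 27, None, 45]
Definition: a tree is height-balanced if, at every node, |h(left) - h(right)| <= 1 (empty subtree has height -1).
Bottom-up per-node check:
  node 45: h_left=-1, h_right=-1, diff=0 [OK], height=0
  node 27: h_left=-1, h_right=0, diff=1 [OK], height=1
  node 17: h_left=-1, h_right=1, diff=2 [FAIL (|-1-1|=2 > 1)], height=2
  node 14: h_left=-1, h_right=2, diff=3 [FAIL (|-1-2|=3 > 1)], height=3
  node 10: h_left=-1, h_right=3, diff=4 [FAIL (|-1-3|=4 > 1)], height=4
  node 2: h_left=-1, h_right=4, diff=5 [FAIL (|-1-4|=5 > 1)], height=5
Node 17 violates the condition: |-1 - 1| = 2 > 1.
Result: Not balanced


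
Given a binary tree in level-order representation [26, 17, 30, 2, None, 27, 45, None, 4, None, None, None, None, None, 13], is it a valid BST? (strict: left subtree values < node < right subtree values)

Level-order array: [26, 17, 30, 2, None, 27, 45, None, 4, None, None, None, None, None, 13]
Validate using subtree bounds (lo, hi): at each node, require lo < value < hi,
then recurse left with hi=value and right with lo=value.
Preorder trace (stopping at first violation):
  at node 26 with bounds (-inf, +inf): OK
  at node 17 with bounds (-inf, 26): OK
  at node 2 with bounds (-inf, 17): OK
  at node 4 with bounds (2, 17): OK
  at node 13 with bounds (4, 17): OK
  at node 30 with bounds (26, +inf): OK
  at node 27 with bounds (26, 30): OK
  at node 45 with bounds (30, +inf): OK
No violation found at any node.
Result: Valid BST


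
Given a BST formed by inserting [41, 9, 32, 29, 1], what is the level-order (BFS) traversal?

Tree insertion order: [41, 9, 32, 29, 1]
Tree (level-order array): [41, 9, None, 1, 32, None, None, 29]
BFS from the root, enqueuing left then right child of each popped node:
  queue [41] -> pop 41, enqueue [9], visited so far: [41]
  queue [9] -> pop 9, enqueue [1, 32], visited so far: [41, 9]
  queue [1, 32] -> pop 1, enqueue [none], visited so far: [41, 9, 1]
  queue [32] -> pop 32, enqueue [29], visited so far: [41, 9, 1, 32]
  queue [29] -> pop 29, enqueue [none], visited so far: [41, 9, 1, 32, 29]
Result: [41, 9, 1, 32, 29]


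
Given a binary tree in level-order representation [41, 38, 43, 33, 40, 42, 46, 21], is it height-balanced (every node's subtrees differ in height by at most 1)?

Tree (level-order array): [41, 38, 43, 33, 40, 42, 46, 21]
Definition: a tree is height-balanced if, at every node, |h(left) - h(right)| <= 1 (empty subtree has height -1).
Bottom-up per-node check:
  node 21: h_left=-1, h_right=-1, diff=0 [OK], height=0
  node 33: h_left=0, h_right=-1, diff=1 [OK], height=1
  node 40: h_left=-1, h_right=-1, diff=0 [OK], height=0
  node 38: h_left=1, h_right=0, diff=1 [OK], height=2
  node 42: h_left=-1, h_right=-1, diff=0 [OK], height=0
  node 46: h_left=-1, h_right=-1, diff=0 [OK], height=0
  node 43: h_left=0, h_right=0, diff=0 [OK], height=1
  node 41: h_left=2, h_right=1, diff=1 [OK], height=3
All nodes satisfy the balance condition.
Result: Balanced


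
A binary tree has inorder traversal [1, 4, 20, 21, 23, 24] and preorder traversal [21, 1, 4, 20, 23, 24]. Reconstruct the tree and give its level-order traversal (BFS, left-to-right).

Inorder:  [1, 4, 20, 21, 23, 24]
Preorder: [21, 1, 4, 20, 23, 24]
Algorithm: preorder visits root first, so consume preorder in order;
for each root, split the current inorder slice at that value into
left-subtree inorder and right-subtree inorder, then recurse.
Recursive splits:
  root=21; inorder splits into left=[1, 4, 20], right=[23, 24]
  root=1; inorder splits into left=[], right=[4, 20]
  root=4; inorder splits into left=[], right=[20]
  root=20; inorder splits into left=[], right=[]
  root=23; inorder splits into left=[], right=[24]
  root=24; inorder splits into left=[], right=[]
Reconstructed level-order: [21, 1, 23, 4, 24, 20]


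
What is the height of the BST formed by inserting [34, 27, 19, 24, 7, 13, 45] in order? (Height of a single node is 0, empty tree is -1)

Insertion order: [34, 27, 19, 24, 7, 13, 45]
Tree (level-order array): [34, 27, 45, 19, None, None, None, 7, 24, None, 13]
Compute height bottom-up (empty subtree = -1):
  height(13) = 1 + max(-1, -1) = 0
  height(7) = 1 + max(-1, 0) = 1
  height(24) = 1 + max(-1, -1) = 0
  height(19) = 1 + max(1, 0) = 2
  height(27) = 1 + max(2, -1) = 3
  height(45) = 1 + max(-1, -1) = 0
  height(34) = 1 + max(3, 0) = 4
Height = 4


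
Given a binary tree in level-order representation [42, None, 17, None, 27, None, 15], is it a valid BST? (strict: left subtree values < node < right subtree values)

Level-order array: [42, None, 17, None, 27, None, 15]
Validate using subtree bounds (lo, hi): at each node, require lo < value < hi,
then recurse left with hi=value and right with lo=value.
Preorder trace (stopping at first violation):
  at node 42 with bounds (-inf, +inf): OK
  at node 17 with bounds (42, +inf): VIOLATION
Node 17 violates its bound: not (42 < 17 < +inf).
Result: Not a valid BST


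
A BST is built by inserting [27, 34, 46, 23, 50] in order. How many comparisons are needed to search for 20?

Search path for 20: 27 -> 23
Found: False
Comparisons: 2


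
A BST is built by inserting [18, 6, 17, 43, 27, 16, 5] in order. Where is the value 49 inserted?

Starting tree (level order): [18, 6, 43, 5, 17, 27, None, None, None, 16]
Insertion path: 18 -> 43
Result: insert 49 as right child of 43
Final tree (level order): [18, 6, 43, 5, 17, 27, 49, None, None, 16]


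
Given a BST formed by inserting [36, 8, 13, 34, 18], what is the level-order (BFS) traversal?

Tree insertion order: [36, 8, 13, 34, 18]
Tree (level-order array): [36, 8, None, None, 13, None, 34, 18]
BFS from the root, enqueuing left then right child of each popped node:
  queue [36] -> pop 36, enqueue [8], visited so far: [36]
  queue [8] -> pop 8, enqueue [13], visited so far: [36, 8]
  queue [13] -> pop 13, enqueue [34], visited so far: [36, 8, 13]
  queue [34] -> pop 34, enqueue [18], visited so far: [36, 8, 13, 34]
  queue [18] -> pop 18, enqueue [none], visited so far: [36, 8, 13, 34, 18]
Result: [36, 8, 13, 34, 18]


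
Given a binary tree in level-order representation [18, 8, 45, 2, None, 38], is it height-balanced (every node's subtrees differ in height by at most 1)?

Tree (level-order array): [18, 8, 45, 2, None, 38]
Definition: a tree is height-balanced if, at every node, |h(left) - h(right)| <= 1 (empty subtree has height -1).
Bottom-up per-node check:
  node 2: h_left=-1, h_right=-1, diff=0 [OK], height=0
  node 8: h_left=0, h_right=-1, diff=1 [OK], height=1
  node 38: h_left=-1, h_right=-1, diff=0 [OK], height=0
  node 45: h_left=0, h_right=-1, diff=1 [OK], height=1
  node 18: h_left=1, h_right=1, diff=0 [OK], height=2
All nodes satisfy the balance condition.
Result: Balanced


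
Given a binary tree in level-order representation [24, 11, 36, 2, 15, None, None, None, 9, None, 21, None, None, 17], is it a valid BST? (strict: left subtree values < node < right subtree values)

Level-order array: [24, 11, 36, 2, 15, None, None, None, 9, None, 21, None, None, 17]
Validate using subtree bounds (lo, hi): at each node, require lo < value < hi,
then recurse left with hi=value and right with lo=value.
Preorder trace (stopping at first violation):
  at node 24 with bounds (-inf, +inf): OK
  at node 11 with bounds (-inf, 24): OK
  at node 2 with bounds (-inf, 11): OK
  at node 9 with bounds (2, 11): OK
  at node 15 with bounds (11, 24): OK
  at node 21 with bounds (15, 24): OK
  at node 17 with bounds (15, 21): OK
  at node 36 with bounds (24, +inf): OK
No violation found at any node.
Result: Valid BST


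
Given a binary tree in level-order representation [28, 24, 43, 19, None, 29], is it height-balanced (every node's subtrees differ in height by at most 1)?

Tree (level-order array): [28, 24, 43, 19, None, 29]
Definition: a tree is height-balanced if, at every node, |h(left) - h(right)| <= 1 (empty subtree has height -1).
Bottom-up per-node check:
  node 19: h_left=-1, h_right=-1, diff=0 [OK], height=0
  node 24: h_left=0, h_right=-1, diff=1 [OK], height=1
  node 29: h_left=-1, h_right=-1, diff=0 [OK], height=0
  node 43: h_left=0, h_right=-1, diff=1 [OK], height=1
  node 28: h_left=1, h_right=1, diff=0 [OK], height=2
All nodes satisfy the balance condition.
Result: Balanced


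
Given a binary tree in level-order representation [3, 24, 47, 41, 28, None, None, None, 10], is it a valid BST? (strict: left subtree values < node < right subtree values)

Level-order array: [3, 24, 47, 41, 28, None, None, None, 10]
Validate using subtree bounds (lo, hi): at each node, require lo < value < hi,
then recurse left with hi=value and right with lo=value.
Preorder trace (stopping at first violation):
  at node 3 with bounds (-inf, +inf): OK
  at node 24 with bounds (-inf, 3): VIOLATION
Node 24 violates its bound: not (-inf < 24 < 3).
Result: Not a valid BST


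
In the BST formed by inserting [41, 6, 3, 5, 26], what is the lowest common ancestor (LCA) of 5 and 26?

Tree insertion order: [41, 6, 3, 5, 26]
Tree (level-order array): [41, 6, None, 3, 26, None, 5]
In a BST, the LCA of p=5, q=26 is the first node v on the
root-to-leaf path with p <= v <= q (go left if both < v, right if both > v).
Walk from root:
  at 41: both 5 and 26 < 41, go left
  at 6: 5 <= 6 <= 26, this is the LCA
LCA = 6


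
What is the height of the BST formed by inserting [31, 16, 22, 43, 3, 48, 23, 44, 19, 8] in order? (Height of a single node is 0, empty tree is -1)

Insertion order: [31, 16, 22, 43, 3, 48, 23, 44, 19, 8]
Tree (level-order array): [31, 16, 43, 3, 22, None, 48, None, 8, 19, 23, 44]
Compute height bottom-up (empty subtree = -1):
  height(8) = 1 + max(-1, -1) = 0
  height(3) = 1 + max(-1, 0) = 1
  height(19) = 1 + max(-1, -1) = 0
  height(23) = 1 + max(-1, -1) = 0
  height(22) = 1 + max(0, 0) = 1
  height(16) = 1 + max(1, 1) = 2
  height(44) = 1 + max(-1, -1) = 0
  height(48) = 1 + max(0, -1) = 1
  height(43) = 1 + max(-1, 1) = 2
  height(31) = 1 + max(2, 2) = 3
Height = 3


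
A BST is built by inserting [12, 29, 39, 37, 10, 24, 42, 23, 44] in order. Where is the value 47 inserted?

Starting tree (level order): [12, 10, 29, None, None, 24, 39, 23, None, 37, 42, None, None, None, None, None, 44]
Insertion path: 12 -> 29 -> 39 -> 42 -> 44
Result: insert 47 as right child of 44
Final tree (level order): [12, 10, 29, None, None, 24, 39, 23, None, 37, 42, None, None, None, None, None, 44, None, 47]


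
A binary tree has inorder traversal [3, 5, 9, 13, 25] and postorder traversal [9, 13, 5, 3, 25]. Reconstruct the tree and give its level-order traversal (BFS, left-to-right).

Inorder:   [3, 5, 9, 13, 25]
Postorder: [9, 13, 5, 3, 25]
Algorithm: postorder visits root last, so walk postorder right-to-left;
each value is the root of the current inorder slice — split it at that
value, recurse on the right subtree first, then the left.
Recursive splits:
  root=25; inorder splits into left=[3, 5, 9, 13], right=[]
  root=3; inorder splits into left=[], right=[5, 9, 13]
  root=5; inorder splits into left=[], right=[9, 13]
  root=13; inorder splits into left=[9], right=[]
  root=9; inorder splits into left=[], right=[]
Reconstructed level-order: [25, 3, 5, 13, 9]


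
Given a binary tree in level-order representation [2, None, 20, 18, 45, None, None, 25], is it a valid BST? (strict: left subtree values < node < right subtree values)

Level-order array: [2, None, 20, 18, 45, None, None, 25]
Validate using subtree bounds (lo, hi): at each node, require lo < value < hi,
then recurse left with hi=value and right with lo=value.
Preorder trace (stopping at first violation):
  at node 2 with bounds (-inf, +inf): OK
  at node 20 with bounds (2, +inf): OK
  at node 18 with bounds (2, 20): OK
  at node 45 with bounds (20, +inf): OK
  at node 25 with bounds (20, 45): OK
No violation found at any node.
Result: Valid BST


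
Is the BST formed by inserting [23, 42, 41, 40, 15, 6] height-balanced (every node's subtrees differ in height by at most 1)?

Tree (level-order array): [23, 15, 42, 6, None, 41, None, None, None, 40]
Definition: a tree is height-balanced if, at every node, |h(left) - h(right)| <= 1 (empty subtree has height -1).
Bottom-up per-node check:
  node 6: h_left=-1, h_right=-1, diff=0 [OK], height=0
  node 15: h_left=0, h_right=-1, diff=1 [OK], height=1
  node 40: h_left=-1, h_right=-1, diff=0 [OK], height=0
  node 41: h_left=0, h_right=-1, diff=1 [OK], height=1
  node 42: h_left=1, h_right=-1, diff=2 [FAIL (|1--1|=2 > 1)], height=2
  node 23: h_left=1, h_right=2, diff=1 [OK], height=3
Node 42 violates the condition: |1 - -1| = 2 > 1.
Result: Not balanced


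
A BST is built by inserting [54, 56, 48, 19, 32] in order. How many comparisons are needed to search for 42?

Search path for 42: 54 -> 48 -> 19 -> 32
Found: False
Comparisons: 4


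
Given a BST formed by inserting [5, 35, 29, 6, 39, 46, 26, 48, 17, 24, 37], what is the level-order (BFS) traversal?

Tree insertion order: [5, 35, 29, 6, 39, 46, 26, 48, 17, 24, 37]
Tree (level-order array): [5, None, 35, 29, 39, 6, None, 37, 46, None, 26, None, None, None, 48, 17, None, None, None, None, 24]
BFS from the root, enqueuing left then right child of each popped node:
  queue [5] -> pop 5, enqueue [35], visited so far: [5]
  queue [35] -> pop 35, enqueue [29, 39], visited so far: [5, 35]
  queue [29, 39] -> pop 29, enqueue [6], visited so far: [5, 35, 29]
  queue [39, 6] -> pop 39, enqueue [37, 46], visited so far: [5, 35, 29, 39]
  queue [6, 37, 46] -> pop 6, enqueue [26], visited so far: [5, 35, 29, 39, 6]
  queue [37, 46, 26] -> pop 37, enqueue [none], visited so far: [5, 35, 29, 39, 6, 37]
  queue [46, 26] -> pop 46, enqueue [48], visited so far: [5, 35, 29, 39, 6, 37, 46]
  queue [26, 48] -> pop 26, enqueue [17], visited so far: [5, 35, 29, 39, 6, 37, 46, 26]
  queue [48, 17] -> pop 48, enqueue [none], visited so far: [5, 35, 29, 39, 6, 37, 46, 26, 48]
  queue [17] -> pop 17, enqueue [24], visited so far: [5, 35, 29, 39, 6, 37, 46, 26, 48, 17]
  queue [24] -> pop 24, enqueue [none], visited so far: [5, 35, 29, 39, 6, 37, 46, 26, 48, 17, 24]
Result: [5, 35, 29, 39, 6, 37, 46, 26, 48, 17, 24]


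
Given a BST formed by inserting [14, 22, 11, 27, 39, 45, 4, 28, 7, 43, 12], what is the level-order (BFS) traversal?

Tree insertion order: [14, 22, 11, 27, 39, 45, 4, 28, 7, 43, 12]
Tree (level-order array): [14, 11, 22, 4, 12, None, 27, None, 7, None, None, None, 39, None, None, 28, 45, None, None, 43]
BFS from the root, enqueuing left then right child of each popped node:
  queue [14] -> pop 14, enqueue [11, 22], visited so far: [14]
  queue [11, 22] -> pop 11, enqueue [4, 12], visited so far: [14, 11]
  queue [22, 4, 12] -> pop 22, enqueue [27], visited so far: [14, 11, 22]
  queue [4, 12, 27] -> pop 4, enqueue [7], visited so far: [14, 11, 22, 4]
  queue [12, 27, 7] -> pop 12, enqueue [none], visited so far: [14, 11, 22, 4, 12]
  queue [27, 7] -> pop 27, enqueue [39], visited so far: [14, 11, 22, 4, 12, 27]
  queue [7, 39] -> pop 7, enqueue [none], visited so far: [14, 11, 22, 4, 12, 27, 7]
  queue [39] -> pop 39, enqueue [28, 45], visited so far: [14, 11, 22, 4, 12, 27, 7, 39]
  queue [28, 45] -> pop 28, enqueue [none], visited so far: [14, 11, 22, 4, 12, 27, 7, 39, 28]
  queue [45] -> pop 45, enqueue [43], visited so far: [14, 11, 22, 4, 12, 27, 7, 39, 28, 45]
  queue [43] -> pop 43, enqueue [none], visited so far: [14, 11, 22, 4, 12, 27, 7, 39, 28, 45, 43]
Result: [14, 11, 22, 4, 12, 27, 7, 39, 28, 45, 43]


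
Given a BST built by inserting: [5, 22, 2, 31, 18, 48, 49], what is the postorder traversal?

Tree insertion order: [5, 22, 2, 31, 18, 48, 49]
Tree (level-order array): [5, 2, 22, None, None, 18, 31, None, None, None, 48, None, 49]
Postorder traversal: [2, 18, 49, 48, 31, 22, 5]
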